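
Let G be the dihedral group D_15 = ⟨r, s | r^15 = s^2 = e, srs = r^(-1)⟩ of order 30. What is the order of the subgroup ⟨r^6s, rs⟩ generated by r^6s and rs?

6

|⟨r^6s⟩| = 2 and |⟨rs⟩| = 2, so |H| is a multiple of lcm(2, 2) = 2 and divides |G| = 30.
Closing under the operation: H = {e, r^5, r^10, rs, r^6s, r^11s}, so |H| = 6.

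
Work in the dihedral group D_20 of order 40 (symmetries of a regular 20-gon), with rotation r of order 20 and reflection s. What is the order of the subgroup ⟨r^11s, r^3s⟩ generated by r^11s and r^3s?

10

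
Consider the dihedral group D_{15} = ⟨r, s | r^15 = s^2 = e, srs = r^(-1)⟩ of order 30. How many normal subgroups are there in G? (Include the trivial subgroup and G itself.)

5

G has 28 subgroups. Checking conjugation-invariance by order — order 1: 1/1 normal; order 2: 0/15 normal; order 3: 1/1 normal; order 5: 1/1 normal; order 6: 0/5 normal; order 10: 0/3 normal; order 15: 1/1 normal; order 30: 1/1 normal.
Total normal subgroups: 5.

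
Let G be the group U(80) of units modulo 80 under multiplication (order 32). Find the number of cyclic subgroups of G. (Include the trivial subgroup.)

20

A cyclic subgroup of order d is generated by each of its φ(d) elements of order d, so the cyclic subgroups of order d number (#elements of order d)/φ(d).
Cyclic subgroups by order — order 1: 1; order 2: 7; order 4: 12.
Total: 20.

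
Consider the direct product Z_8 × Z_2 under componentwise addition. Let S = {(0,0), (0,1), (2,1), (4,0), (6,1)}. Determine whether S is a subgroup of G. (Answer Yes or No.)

No

|S| = 5 does not divide |G| = 16, so by Lagrange S is not a subgroup.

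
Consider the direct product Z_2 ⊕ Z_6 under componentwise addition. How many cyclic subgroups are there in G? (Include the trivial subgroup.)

8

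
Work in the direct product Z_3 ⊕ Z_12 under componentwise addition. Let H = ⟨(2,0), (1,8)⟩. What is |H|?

|⟨(2,0)⟩| = 3 and |⟨(1,8)⟩| = 3, so |H| is a multiple of lcm(3, 3) = 3 and divides |G| = 36.
Closing under the operation: H = {(0,0), (0,4), (0,8), (1,0), (1,4), (1,8), (2,0), (2,4), (2,8)}, so |H| = 9.

9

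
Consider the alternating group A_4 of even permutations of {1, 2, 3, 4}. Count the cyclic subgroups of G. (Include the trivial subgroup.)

A cyclic subgroup of order d is generated by each of its φ(d) elements of order d, so the cyclic subgroups of order d number (#elements of order d)/φ(d).
Cyclic subgroups by order — order 1: 1; order 2: 3; order 3: 4.
Total: 8.

8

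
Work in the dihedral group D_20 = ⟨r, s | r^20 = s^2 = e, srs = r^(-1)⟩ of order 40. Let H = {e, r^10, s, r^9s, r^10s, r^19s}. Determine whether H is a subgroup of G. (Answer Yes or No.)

|H| = 6 does not divide |G| = 40, so by Lagrange H is not a subgroup.

No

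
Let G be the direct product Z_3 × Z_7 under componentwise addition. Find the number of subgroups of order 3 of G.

1

|G| = 21 and 3 | 21, so subgroups of order 3 are possible by Lagrange.
The subgroups of order 3 are: {(0,0), (1,0), (2,0)}.
So G has 1 subgroup of order 3.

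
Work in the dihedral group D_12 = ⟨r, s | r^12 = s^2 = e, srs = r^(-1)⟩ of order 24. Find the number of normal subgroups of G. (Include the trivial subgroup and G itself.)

9

G has 34 subgroups. Checking conjugation-invariance by order — order 1: 1/1 normal; order 2: 1/13 normal; order 3: 1/1 normal; order 4: 1/7 normal; order 6: 1/5 normal; order 8: 0/3 normal; order 12: 3/3 normal; order 24: 1/1 normal.
Total normal subgroups: 9.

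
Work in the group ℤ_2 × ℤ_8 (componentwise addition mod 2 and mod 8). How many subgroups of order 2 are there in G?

3

|G| = 16 and 2 | 16, so subgroups of order 2 are possible by Lagrange.
The subgroups of order 2 are: {(0,0), (0,4)}; {(0,0), (1,0)}; {(0,0), (1,4)}.
So G has 3 subgroups of order 2.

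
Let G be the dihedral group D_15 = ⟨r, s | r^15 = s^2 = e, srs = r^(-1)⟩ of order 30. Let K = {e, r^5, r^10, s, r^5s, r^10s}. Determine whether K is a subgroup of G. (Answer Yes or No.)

|K| = 6 divides |G| = 30, consistent with Lagrange.
K contains the identity, every element's inverse is in K, and K is closed under ·: it is a subgroup.

Yes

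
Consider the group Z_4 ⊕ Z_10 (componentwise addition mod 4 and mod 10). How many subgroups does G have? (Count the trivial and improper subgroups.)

16

|G| = 40, so by Lagrange every subgroup order divides 40. Divisors: 1, 2, 4, 5, 8, 10, 20, 40.
Subgroups by order — order 1: 1; order 2: 3; order 4: 3; order 5: 1; order 8: 1; order 10: 3; order 20: 3; order 40: 1.
Total: 1 + 3 + 3 + 1 + 1 + 3 + 3 + 1 = 16.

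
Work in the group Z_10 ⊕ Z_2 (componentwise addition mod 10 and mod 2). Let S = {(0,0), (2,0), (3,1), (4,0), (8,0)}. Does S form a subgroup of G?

(4,0) ∈ S but its inverse (6,0) ∉ S, so S is not a subgroup.

No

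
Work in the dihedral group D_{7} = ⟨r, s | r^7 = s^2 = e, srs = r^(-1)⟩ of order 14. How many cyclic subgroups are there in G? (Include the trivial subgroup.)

9

A cyclic subgroup of order d is generated by each of its φ(d) elements of order d, so the cyclic subgroups of order d number (#elements of order d)/φ(d).
Cyclic subgroups by order — order 1: 1; order 2: 7; order 7: 1.
Total: 9.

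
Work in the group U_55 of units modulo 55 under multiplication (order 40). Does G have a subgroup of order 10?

10 | 40. A subgroup of order 10 is {1, 4, 9, 14, 16, 26, 31, 34, 36, 49}.

Yes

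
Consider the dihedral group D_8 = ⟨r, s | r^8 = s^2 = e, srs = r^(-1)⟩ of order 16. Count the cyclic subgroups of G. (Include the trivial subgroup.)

12

A cyclic subgroup of order d is generated by each of its φ(d) elements of order d, so the cyclic subgroups of order d number (#elements of order d)/φ(d).
Cyclic subgroups by order — order 1: 1; order 2: 9; order 4: 1; order 8: 1.
Total: 12.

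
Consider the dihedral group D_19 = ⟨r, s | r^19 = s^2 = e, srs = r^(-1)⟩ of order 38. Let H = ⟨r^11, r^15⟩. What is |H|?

19

|⟨r^11⟩| = 19 and |⟨r^15⟩| = 19, so |H| is a multiple of lcm(19, 19) = 19 and divides |G| = 38.
Closing under the operation: H = {e, r, r^2, r^3, r^4, r^5, r^6, r^7, r^8, r^9, r^10, r^11, r^12, r^13, r^14, r^15, r^16, r^17, r^18}, so |H| = 19.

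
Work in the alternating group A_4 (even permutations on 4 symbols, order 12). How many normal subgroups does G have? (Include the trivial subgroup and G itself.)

G has 10 subgroups. Checking conjugation-invariance by order — order 1: 1/1 normal; order 2: 0/3 normal; order 3: 0/4 normal; order 4: 1/1 normal; order 12: 1/1 normal.
Total normal subgroups: 3.

3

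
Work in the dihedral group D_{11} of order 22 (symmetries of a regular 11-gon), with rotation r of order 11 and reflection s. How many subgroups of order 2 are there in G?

|G| = 22 and 2 | 22, so subgroups of order 2 are possible by Lagrange.
The subgroups of order 2 are: {e, r^10s}; {e, r^2s}; {e, r^3s}; {e, r^4s}; … (11 in all).
So G has 11 subgroups of order 2.

11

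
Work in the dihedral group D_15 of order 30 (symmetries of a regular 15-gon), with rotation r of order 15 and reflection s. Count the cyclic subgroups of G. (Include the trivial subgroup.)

19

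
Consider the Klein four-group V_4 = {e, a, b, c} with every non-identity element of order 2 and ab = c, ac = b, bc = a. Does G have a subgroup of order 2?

Yes

2 | 4. A subgroup of order 2 is {e, a}.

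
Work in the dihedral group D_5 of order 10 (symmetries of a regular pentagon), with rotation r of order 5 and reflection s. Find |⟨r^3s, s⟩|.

10

|⟨r^3s⟩| = 2 and |⟨s⟩| = 2, so |H| is a multiple of lcm(2, 2) = 2 and divides |G| = 10.
Closing {r^3s, s} under the group operation gives all of G, so |H| = 10.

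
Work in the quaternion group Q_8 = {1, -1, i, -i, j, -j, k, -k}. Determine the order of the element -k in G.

4

Computing powers of -k: the smallest k with (-k)^k = e is k = 4.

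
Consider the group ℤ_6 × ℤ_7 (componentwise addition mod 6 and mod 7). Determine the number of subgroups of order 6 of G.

|G| = 42 and 6 | 42, so subgroups of order 6 are possible by Lagrange.
The subgroups of order 6 are: {(0,0), (1,0), (2,0), (3,0), (4,0), (5,0)}.
So G has 1 subgroup of order 6.

1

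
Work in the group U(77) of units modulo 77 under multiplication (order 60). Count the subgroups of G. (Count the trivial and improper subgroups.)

20

|G| = 60, so by Lagrange every subgroup order divides 60. Divisors: 1, 2, 3, 4, 5, 6, 10, 12, 15, 20, 30, 60.
Subgroups by order — order 1: 1; order 2: 3; order 3: 1; order 4: 1; order 5: 1; order 6: 3; order 10: 3; order 12: 1; order 15: 1; order 20: 1; order 30: 3; order 60: 1.
Total: 1 + 3 + 1 + 1 + 1 + 3 + 3 + 1 + 1 + 1 + 3 + 1 = 20.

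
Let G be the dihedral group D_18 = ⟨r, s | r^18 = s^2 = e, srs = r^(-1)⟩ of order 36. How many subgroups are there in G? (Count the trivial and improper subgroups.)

|G| = 36, so by Lagrange every subgroup order divides 36. Divisors: 1, 2, 3, 4, 6, 9, 12, 18, 36.
Subgroups by order — order 1: 1; order 2: 19; order 3: 1; order 4: 9; order 6: 7; order 9: 1; order 12: 3; order 18: 3; order 36: 1.
Total: 1 + 19 + 1 + 9 + 7 + 1 + 3 + 3 + 1 = 45.

45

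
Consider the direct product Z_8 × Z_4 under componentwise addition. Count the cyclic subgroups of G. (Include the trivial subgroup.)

Group the elements of G by the cyclic subgroup they generate; each cyclic subgroup of order d accounts for φ(d) elements.
Cyclic subgroups by order — order 1: 1; order 2: 3; order 4: 6; order 8: 4.
Total: 14.

14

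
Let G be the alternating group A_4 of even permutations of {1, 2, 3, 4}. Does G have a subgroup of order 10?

No

10 does not divide |G| = 12, so by Lagrange no subgroup of order 10 exists.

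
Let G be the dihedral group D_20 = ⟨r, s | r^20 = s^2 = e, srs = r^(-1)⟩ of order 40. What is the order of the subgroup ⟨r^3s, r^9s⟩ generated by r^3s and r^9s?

|⟨r^3s⟩| = 2 and |⟨r^9s⟩| = 2, so |H| is a multiple of lcm(2, 2) = 2 and divides |G| = 40.
Closing under the operation: H = {e, r^2, r^4, r^6, r^8, r^10, r^12, r^14, r^16, r^18, rs, r^3s, r^5s, r^7s, r^9s, r^11s, r^13s, r^15s, r^17s, r^19s}, so |H| = 20.

20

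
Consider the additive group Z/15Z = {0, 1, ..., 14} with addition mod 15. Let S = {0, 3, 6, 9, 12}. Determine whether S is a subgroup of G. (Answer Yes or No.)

Yes

|S| = 5 divides |G| = 15, consistent with Lagrange.
S contains the identity, every element's inverse is in S, and S is closed under +: it is a subgroup.
In fact S = ⟨3⟩.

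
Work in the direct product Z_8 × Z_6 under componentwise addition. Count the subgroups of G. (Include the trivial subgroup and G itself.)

|G| = 48, so by Lagrange every subgroup order divides 48. Divisors: 1, 2, 3, 4, 6, 8, 12, 16, 24, 48.
Subgroups by order — order 1: 1; order 2: 3; order 3: 1; order 4: 3; order 6: 3; order 8: 3; order 12: 3; order 16: 1; order 24: 3; order 48: 1.
Total: 1 + 3 + 1 + 3 + 3 + 3 + 3 + 1 + 3 + 1 = 22.

22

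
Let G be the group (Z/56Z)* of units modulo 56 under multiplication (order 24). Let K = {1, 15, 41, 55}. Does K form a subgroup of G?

|K| = 4 divides |G| = 24, consistent with Lagrange.
K contains the identity, every element's inverse is in K, and K is closed under ·: it is a subgroup.

Yes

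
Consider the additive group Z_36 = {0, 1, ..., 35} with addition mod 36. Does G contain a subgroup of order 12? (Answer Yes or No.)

Yes

12 | 36. A subgroup of order 12 is {0, 3, 6, 9, 12, 15, 18, 21, 24, 27, 30, 33}.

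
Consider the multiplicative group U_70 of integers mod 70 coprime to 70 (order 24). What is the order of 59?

Compute successive powers of 59 mod 70: 59, 51, 69, 11, 19, 1; 59^6 ≡ 1 (mod 70).
So |⟨59⟩| = 6.

6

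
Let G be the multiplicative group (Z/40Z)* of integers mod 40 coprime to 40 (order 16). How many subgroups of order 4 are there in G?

|G| = 16 and 4 | 16, so subgroups of order 4 are possible by Lagrange.
The subgroups of order 4 are: {1, 9, 11, 19}; {1, 11, 21, 31}; {1, 11, 29, 39}; {1, 9, 13, 37}; … (11 in all).
So G has 11 subgroups of order 4.

11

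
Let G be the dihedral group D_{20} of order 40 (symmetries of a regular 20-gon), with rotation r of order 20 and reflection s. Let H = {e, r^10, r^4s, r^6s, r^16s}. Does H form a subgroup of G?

No

Closure fails: r^10 · r^4s = r^14s ∉ H. So H is not a subgroup.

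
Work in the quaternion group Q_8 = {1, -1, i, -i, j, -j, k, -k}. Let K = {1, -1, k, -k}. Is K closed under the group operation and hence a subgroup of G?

|K| = 4 divides |G| = 8, consistent with Lagrange.
K contains the identity, every element's inverse is in K, and K is closed under ·: it is a subgroup.
In fact K = ⟨-k⟩.

Yes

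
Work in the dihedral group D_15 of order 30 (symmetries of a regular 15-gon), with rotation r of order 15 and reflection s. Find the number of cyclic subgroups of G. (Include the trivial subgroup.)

19

Group the elements of G by the cyclic subgroup they generate; each cyclic subgroup of order d accounts for φ(d) elements.
Cyclic subgroups by order — order 1: 1; order 2: 15; order 3: 1; order 5: 1; order 15: 1.
Total: 19.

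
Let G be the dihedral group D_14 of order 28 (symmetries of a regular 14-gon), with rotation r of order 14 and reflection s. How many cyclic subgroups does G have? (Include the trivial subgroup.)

18

Group the elements of G by the cyclic subgroup they generate; each cyclic subgroup of order d accounts for φ(d) elements.
Cyclic subgroups by order — order 1: 1; order 2: 15; order 7: 1; order 14: 1.
Total: 18.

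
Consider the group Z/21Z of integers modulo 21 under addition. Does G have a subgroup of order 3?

Yes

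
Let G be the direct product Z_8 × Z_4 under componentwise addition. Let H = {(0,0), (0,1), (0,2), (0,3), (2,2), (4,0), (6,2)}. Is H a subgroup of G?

No

|H| = 7 does not divide |G| = 32, so by Lagrange H is not a subgroup.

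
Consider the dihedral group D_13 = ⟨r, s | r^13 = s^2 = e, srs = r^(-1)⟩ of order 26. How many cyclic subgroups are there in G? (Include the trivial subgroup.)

A cyclic subgroup of order d is generated by each of its φ(d) elements of order d, so the cyclic subgroups of order d number (#elements of order d)/φ(d).
Cyclic subgroups by order — order 1: 1; order 2: 13; order 13: 1.
Total: 15.

15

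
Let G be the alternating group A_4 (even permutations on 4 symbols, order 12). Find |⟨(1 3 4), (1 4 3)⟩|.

|⟨(1 3 4)⟩| = 3 and |⟨(1 4 3)⟩| = 3, so |H| is a multiple of lcm(3, 3) = 3 and divides |G| = 12.
Closing under the operation: H = {e, (1 3 4), (1 4 3)}, so |H| = 3.

3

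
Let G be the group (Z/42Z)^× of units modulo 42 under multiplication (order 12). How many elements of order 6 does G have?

6

The elements of order 6 are: 5, 11, 17, 19, 23, 31.
That's 6.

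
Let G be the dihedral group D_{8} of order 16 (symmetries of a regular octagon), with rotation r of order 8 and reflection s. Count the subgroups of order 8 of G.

|G| = 16 and 8 | 16, so subgroups of order 8 are possible by Lagrange.
The subgroups of order 8 are: {e, r, r^2, r^3, r^4, r^5, r^6, r^7}; {e, r^2, r^4, r^6, s, r^2s, r^4s, r^6s}; {e, r^2, r^4, r^6, rs, r^3s, r^5s, r^7s}.
So G has 3 subgroups of order 8.

3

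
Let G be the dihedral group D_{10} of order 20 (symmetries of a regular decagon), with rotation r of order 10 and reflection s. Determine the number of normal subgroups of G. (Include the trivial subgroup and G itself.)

G has 22 subgroups. Checking conjugation-invariance by order — order 1: 1/1 normal; order 2: 1/11 normal; order 4: 0/5 normal; order 5: 1/1 normal; order 10: 3/3 normal; order 20: 1/1 normal.
Total normal subgroups: 7.

7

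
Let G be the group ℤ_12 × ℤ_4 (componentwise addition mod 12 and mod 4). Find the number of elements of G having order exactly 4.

An element (a,b) has order lcm(ord(a), ord(b)); count pairs with lcm equal to 4.
Enumerating gives 12 such elements.

12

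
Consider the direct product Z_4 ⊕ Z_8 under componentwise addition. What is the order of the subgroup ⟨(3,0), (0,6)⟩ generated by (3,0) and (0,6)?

16

|⟨(3,0)⟩| = 4 and |⟨(0,6)⟩| = 4, so |H| is a multiple of lcm(4, 4) = 4 and divides |G| = 32.
Closing under the operation: H = {(0,0), (0,2), (0,4), (0,6), (1,0), (1,2), (1,4), (1,6), (2,0), (2,2), (2,4), (2,6), (3,0), (3,2), (3,4), (3,6)}, so |H| = 16.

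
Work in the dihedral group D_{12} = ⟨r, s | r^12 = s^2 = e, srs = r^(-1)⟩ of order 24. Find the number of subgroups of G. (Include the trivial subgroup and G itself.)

|G| = 24, so by Lagrange every subgroup order divides 24. Divisors: 1, 2, 3, 4, 6, 8, 12, 24.
Subgroups by order — order 1: 1; order 2: 13; order 3: 1; order 4: 7; order 6: 5; order 8: 3; order 12: 3; order 24: 1.
Total: 1 + 13 + 1 + 7 + 5 + 3 + 3 + 1 = 34.

34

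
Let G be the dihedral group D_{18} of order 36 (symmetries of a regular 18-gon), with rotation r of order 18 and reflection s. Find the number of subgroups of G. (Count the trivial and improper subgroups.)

|G| = 36, so by Lagrange every subgroup order divides 36. Divisors: 1, 2, 3, 4, 6, 9, 12, 18, 36.
Subgroups by order — order 1: 1; order 2: 19; order 3: 1; order 4: 9; order 6: 7; order 9: 1; order 12: 3; order 18: 3; order 36: 1.
Total: 1 + 19 + 1 + 9 + 7 + 1 + 3 + 3 + 1 = 45.

45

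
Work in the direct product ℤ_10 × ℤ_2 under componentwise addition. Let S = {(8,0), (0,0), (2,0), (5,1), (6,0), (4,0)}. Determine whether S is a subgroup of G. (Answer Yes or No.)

No

|S| = 6 does not divide |G| = 20, so by Lagrange S is not a subgroup.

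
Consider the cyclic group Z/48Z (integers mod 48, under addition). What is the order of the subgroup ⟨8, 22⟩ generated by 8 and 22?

|⟨8⟩| = 6 and |⟨22⟩| = 24, so |H| is a multiple of lcm(6, 24) = 24 and divides |G| = 48.
Closing under the operation: H = {0, 2, 4, 6, 8, 10, 12, 14, 16, 18, 20, 22, 24, 26, 28, 30, 32, 34, 36, 38, 40, 42, 44, 46}, so |H| = 24.

24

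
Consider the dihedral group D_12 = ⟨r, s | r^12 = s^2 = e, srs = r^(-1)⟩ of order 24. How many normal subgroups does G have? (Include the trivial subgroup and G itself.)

9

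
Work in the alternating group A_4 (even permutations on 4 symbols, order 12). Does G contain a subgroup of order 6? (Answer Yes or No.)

No

6 | 12, so Lagrange does not rule it out; but checking all subgroups of G, none has order 6.
(A_4 is the standard example that the converse of Lagrange fails.)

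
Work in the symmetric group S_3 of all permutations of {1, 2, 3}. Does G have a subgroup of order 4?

4 does not divide |G| = 6, so by Lagrange no subgroup of order 4 exists.

No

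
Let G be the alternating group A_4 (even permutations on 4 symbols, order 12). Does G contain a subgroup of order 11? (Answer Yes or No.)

No

11 does not divide |G| = 12, so by Lagrange no subgroup of order 11 exists.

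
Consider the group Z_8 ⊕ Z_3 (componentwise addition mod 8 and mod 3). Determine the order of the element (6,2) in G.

12

The order of (6,2) in Z_8 × Z_3 is lcm(ord(6) in Z_8, ord(2) in Z_3).
ord(6) = 4 and ord(2) = 3, so |⟨(6,2)⟩| = lcm(4, 3) = 12.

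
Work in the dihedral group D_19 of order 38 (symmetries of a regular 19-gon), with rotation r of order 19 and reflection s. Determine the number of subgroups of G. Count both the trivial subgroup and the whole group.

22

|G| = 38, so by Lagrange every subgroup order divides 38. Divisors: 1, 2, 19, 38.
Subgroups by order — order 1: 1; order 2: 19; order 19: 1; order 38: 1.
Total: 1 + 19 + 1 + 1 = 22.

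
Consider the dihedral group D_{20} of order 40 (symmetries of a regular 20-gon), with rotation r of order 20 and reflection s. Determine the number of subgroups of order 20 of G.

|G| = 40 and 20 | 40, so subgroups of order 20 are possible by Lagrange.
The subgroups of order 20 are: {e, r, r^2, r^3, r^4, r^5, r^6, r^7, r^8, r^9, r^10, r^11, r^12, r^13, r^14, r^15, r^16, r^17, r^18, r^19}; {e, r^2, r^4, r^6, r^8, r^10, r^12, r^14, r^16, r^18, s, r^2s, r^4s, r^6s, r^8s, r^10s, r^12s, r^14s, r^16s, r^18s}; {e, r^2, r^4, r^6, r^8, r^10, r^12, r^14, r^16, r^18, rs, r^3s, r^5s, r^7s, r^9s, r^11s, r^13s, r^15s, r^17s, r^19s}.
So G has 3 subgroups of order 20.

3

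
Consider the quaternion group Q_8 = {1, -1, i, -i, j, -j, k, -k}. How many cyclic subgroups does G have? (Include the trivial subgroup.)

5

A cyclic subgroup of order d is generated by each of its φ(d) elements of order d, so the cyclic subgroups of order d number (#elements of order d)/φ(d).
Cyclic subgroups by order — order 1: 1; order 2: 1; order 4: 3.
Total: 5.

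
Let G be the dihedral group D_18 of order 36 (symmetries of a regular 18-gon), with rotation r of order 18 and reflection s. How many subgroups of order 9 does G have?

1

|G| = 36 and 9 | 36, so subgroups of order 9 are possible by Lagrange.
The subgroups of order 9 are: {e, r^2, r^4, r^6, r^8, r^10, r^12, r^14, r^16}.
So G has 1 subgroup of order 9.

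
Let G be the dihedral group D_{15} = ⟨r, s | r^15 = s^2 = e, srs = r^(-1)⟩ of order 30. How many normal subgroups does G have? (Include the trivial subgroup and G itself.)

5

G has 28 subgroups. Checking conjugation-invariance by order — order 1: 1/1 normal; order 2: 0/15 normal; order 3: 1/1 normal; order 5: 1/1 normal; order 6: 0/5 normal; order 10: 0/3 normal; order 15: 1/1 normal; order 30: 1/1 normal.
Total normal subgroups: 5.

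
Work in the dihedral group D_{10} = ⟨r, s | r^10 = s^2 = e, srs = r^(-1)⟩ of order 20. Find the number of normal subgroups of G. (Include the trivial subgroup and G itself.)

G has 22 subgroups. Checking conjugation-invariance by order — order 1: 1/1 normal; order 2: 1/11 normal; order 4: 0/5 normal; order 5: 1/1 normal; order 10: 3/3 normal; order 20: 1/1 normal.
Total normal subgroups: 7.

7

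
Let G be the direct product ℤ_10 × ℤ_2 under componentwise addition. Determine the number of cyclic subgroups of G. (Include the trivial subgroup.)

Each element a generates a cyclic subgroup ⟨a⟩; distinct elements may generate the same one (a cyclic group of order d has φ(d) generators).
Cyclic subgroups by order — order 1: 1; order 2: 3; order 5: 1; order 10: 3.
Total: 8.

8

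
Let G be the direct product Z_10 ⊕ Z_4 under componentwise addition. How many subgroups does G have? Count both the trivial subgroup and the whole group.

16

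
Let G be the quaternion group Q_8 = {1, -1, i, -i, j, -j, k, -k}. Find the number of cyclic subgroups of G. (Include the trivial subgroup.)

5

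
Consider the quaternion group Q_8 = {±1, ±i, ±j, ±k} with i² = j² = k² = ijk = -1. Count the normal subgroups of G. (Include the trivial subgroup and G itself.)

6

G has 6 subgroups. Checking conjugation-invariance by order — order 1: 1/1 normal; order 2: 1/1 normal; order 4: 3/3 normal; order 8: 1/1 normal.
Total normal subgroups: 6.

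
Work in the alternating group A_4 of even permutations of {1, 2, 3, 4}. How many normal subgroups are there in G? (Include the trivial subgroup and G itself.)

G has 10 subgroups. Checking conjugation-invariance by order — order 1: 1/1 normal; order 2: 0/3 normal; order 3: 0/4 normal; order 4: 1/1 normal; order 12: 1/1 normal.
Total normal subgroups: 3.

3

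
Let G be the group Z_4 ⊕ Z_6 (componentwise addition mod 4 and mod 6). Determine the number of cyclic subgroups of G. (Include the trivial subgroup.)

A cyclic subgroup of order d is generated by each of its φ(d) elements of order d, so the cyclic subgroups of order d number (#elements of order d)/φ(d).
Cyclic subgroups by order — order 1: 1; order 2: 3; order 3: 1; order 4: 2; order 6: 3; order 12: 2.
Total: 12.

12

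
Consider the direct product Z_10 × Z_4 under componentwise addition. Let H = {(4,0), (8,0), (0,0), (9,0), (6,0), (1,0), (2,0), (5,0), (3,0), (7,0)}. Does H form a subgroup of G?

|H| = 10 divides |G| = 40, consistent with Lagrange.
H contains the identity, every element's inverse is in H, and H is closed under +: it is a subgroup.
In fact H = ⟨(9,0)⟩.

Yes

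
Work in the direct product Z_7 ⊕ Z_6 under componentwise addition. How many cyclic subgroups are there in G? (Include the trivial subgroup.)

8

A cyclic subgroup of order d is generated by each of its φ(d) elements of order d, so the cyclic subgroups of order d number (#elements of order d)/φ(d).
Cyclic subgroups by order — order 1: 1; order 2: 1; order 3: 1; order 6: 1; order 7: 1; order 14: 1; order 21: 1; order 42: 1.
Total: 8.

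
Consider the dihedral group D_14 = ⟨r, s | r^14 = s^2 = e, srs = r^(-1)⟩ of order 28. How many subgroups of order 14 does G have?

3

|G| = 28 and 14 | 28, so subgroups of order 14 are possible by Lagrange.
The subgroups of order 14 are: {e, r, r^2, r^3, r^4, r^5, r^6, r^7, r^8, r^9, r^10, r^11, r^12, r^13}; {e, r^2, r^4, r^6, r^8, r^10, r^12, s, r^2s, r^4s, r^6s, r^8s, r^10s, r^12s}; {e, r^2, r^4, r^6, r^8, r^10, r^12, rs, r^3s, r^5s, r^7s, r^9s, r^11s, r^13s}.
So G has 3 subgroups of order 14.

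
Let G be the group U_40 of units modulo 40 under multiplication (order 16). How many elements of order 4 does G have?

The elements of order 4 are: 3, 7, 13, 17, 23, 27, 33, 37.
That's 8.

8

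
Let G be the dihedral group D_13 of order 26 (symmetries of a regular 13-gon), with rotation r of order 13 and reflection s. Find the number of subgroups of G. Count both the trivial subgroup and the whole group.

16

|G| = 26, so by Lagrange every subgroup order divides 26. Divisors: 1, 2, 13, 26.
Subgroups by order — order 1: 1; order 2: 13; order 13: 1; order 26: 1.
Total: 1 + 13 + 1 + 1 = 16.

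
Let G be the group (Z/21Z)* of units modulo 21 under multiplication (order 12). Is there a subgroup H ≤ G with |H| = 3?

Yes

3 | 12. A subgroup of order 3 is {1, 4, 16}.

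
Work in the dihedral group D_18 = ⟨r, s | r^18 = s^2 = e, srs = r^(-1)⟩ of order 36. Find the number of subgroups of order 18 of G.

3

|G| = 36 and 18 | 36, so subgroups of order 18 are possible by Lagrange.
The subgroups of order 18 are: {e, r, r^2, r^3, r^4, r^5, r^6, r^7, r^8, r^9, r^10, r^11, r^12, r^13, r^14, r^15, r^16, r^17}; {e, r^2, r^4, r^6, r^8, r^10, r^12, r^14, r^16, s, r^2s, r^4s, r^6s, r^8s, r^10s, r^12s, r^14s, r^16s}; {e, r^2, r^4, r^6, r^8, r^10, r^12, r^14, r^16, rs, r^3s, r^5s, r^7s, r^9s, r^11s, r^13s, r^15s, r^17s}.
So G has 3 subgroups of order 18.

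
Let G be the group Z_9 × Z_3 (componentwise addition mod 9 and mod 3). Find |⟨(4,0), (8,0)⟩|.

|⟨(4,0)⟩| = 9 and |⟨(8,0)⟩| = 9, so |H| is a multiple of lcm(9, 9) = 9 and divides |G| = 27.
Closing under the operation: H = {(0,0), (1,0), (2,0), (3,0), (4,0), (5,0), (6,0), (7,0), (8,0)}, so |H| = 9.

9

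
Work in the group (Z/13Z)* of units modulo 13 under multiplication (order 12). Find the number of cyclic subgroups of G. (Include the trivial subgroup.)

6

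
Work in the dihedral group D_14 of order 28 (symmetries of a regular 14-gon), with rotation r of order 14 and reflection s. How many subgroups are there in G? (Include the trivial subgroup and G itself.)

28

|G| = 28, so by Lagrange every subgroup order divides 28. Divisors: 1, 2, 4, 7, 14, 28.
Subgroups by order — order 1: 1; order 2: 15; order 4: 7; order 7: 1; order 14: 3; order 28: 1.
Total: 1 + 15 + 7 + 1 + 3 + 1 = 28.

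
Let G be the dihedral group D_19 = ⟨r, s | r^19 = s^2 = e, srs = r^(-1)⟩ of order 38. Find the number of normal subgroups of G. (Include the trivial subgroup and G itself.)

G has 22 subgroups. Checking conjugation-invariance by order — order 1: 1/1 normal; order 2: 0/19 normal; order 19: 1/1 normal; order 38: 1/1 normal.
Total normal subgroups: 3.

3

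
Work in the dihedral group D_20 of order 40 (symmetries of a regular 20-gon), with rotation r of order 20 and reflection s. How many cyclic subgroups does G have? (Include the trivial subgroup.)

A cyclic subgroup of order d is generated by each of its φ(d) elements of order d, so the cyclic subgroups of order d number (#elements of order d)/φ(d).
Cyclic subgroups by order — order 1: 1; order 2: 21; order 4: 1; order 5: 1; order 10: 1; order 20: 1.
Total: 26.

26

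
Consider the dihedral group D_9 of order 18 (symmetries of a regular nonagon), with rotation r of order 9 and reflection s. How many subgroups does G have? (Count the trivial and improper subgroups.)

|G| = 18, so by Lagrange every subgroup order divides 18. Divisors: 1, 2, 3, 6, 9, 18.
Subgroups by order — order 1: 1; order 2: 9; order 3: 1; order 6: 3; order 9: 1; order 18: 1.
Total: 1 + 9 + 1 + 3 + 1 + 1 = 16.

16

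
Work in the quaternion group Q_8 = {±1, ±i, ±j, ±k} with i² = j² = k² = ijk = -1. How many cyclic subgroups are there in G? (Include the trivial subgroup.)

Each element a generates a cyclic subgroup ⟨a⟩; distinct elements may generate the same one (a cyclic group of order d has φ(d) generators).
Cyclic subgroups by order — order 1: 1; order 2: 1; order 4: 3.
Total: 5.

5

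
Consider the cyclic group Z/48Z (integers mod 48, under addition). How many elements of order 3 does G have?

In a cyclic group of order 48, the number of elements of order d (for d | 48) is φ(d).
φ(3) = 2.

2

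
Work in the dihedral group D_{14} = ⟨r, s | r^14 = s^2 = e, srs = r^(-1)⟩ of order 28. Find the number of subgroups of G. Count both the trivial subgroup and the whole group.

28

|G| = 28, so by Lagrange every subgroup order divides 28. Divisors: 1, 2, 4, 7, 14, 28.
Subgroups by order — order 1: 1; order 2: 15; order 4: 7; order 7: 1; order 14: 3; order 28: 1.
Total: 1 + 15 + 7 + 1 + 3 + 1 = 28.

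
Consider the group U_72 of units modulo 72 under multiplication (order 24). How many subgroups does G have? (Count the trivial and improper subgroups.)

|G| = 24, so by Lagrange every subgroup order divides 24. Divisors: 1, 2, 3, 4, 6, 8, 12, 24.
Subgroups by order — order 1: 1; order 2: 7; order 3: 1; order 4: 7; order 6: 7; order 8: 1; order 12: 7; order 24: 1.
Total: 1 + 7 + 1 + 7 + 7 + 1 + 7 + 1 = 32.

32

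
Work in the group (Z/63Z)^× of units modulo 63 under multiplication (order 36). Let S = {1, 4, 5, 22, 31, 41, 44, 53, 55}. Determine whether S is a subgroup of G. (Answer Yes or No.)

4 ∈ S but its inverse 16 ∉ S, so S is not a subgroup.

No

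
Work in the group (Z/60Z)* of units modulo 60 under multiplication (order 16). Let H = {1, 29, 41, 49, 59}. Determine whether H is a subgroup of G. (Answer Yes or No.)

|H| = 5 does not divide |G| = 16, so by Lagrange H is not a subgroup.

No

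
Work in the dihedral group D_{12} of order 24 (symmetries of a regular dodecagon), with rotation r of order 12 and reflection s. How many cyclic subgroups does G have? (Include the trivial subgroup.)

A cyclic subgroup of order d is generated by each of its φ(d) elements of order d, so the cyclic subgroups of order d number (#elements of order d)/φ(d).
Cyclic subgroups by order — order 1: 1; order 2: 13; order 3: 1; order 4: 1; order 6: 1; order 12: 1.
Total: 18.

18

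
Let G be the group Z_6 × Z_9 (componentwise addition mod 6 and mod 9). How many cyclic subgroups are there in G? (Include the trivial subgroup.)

16

A cyclic subgroup of order d is generated by each of its φ(d) elements of order d, so the cyclic subgroups of order d number (#elements of order d)/φ(d).
Cyclic subgroups by order — order 1: 1; order 2: 1; order 3: 4; order 6: 4; order 9: 3; order 18: 3.
Total: 16.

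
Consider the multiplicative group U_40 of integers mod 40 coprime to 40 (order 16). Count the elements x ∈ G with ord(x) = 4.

8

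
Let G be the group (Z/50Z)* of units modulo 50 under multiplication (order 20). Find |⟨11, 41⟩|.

5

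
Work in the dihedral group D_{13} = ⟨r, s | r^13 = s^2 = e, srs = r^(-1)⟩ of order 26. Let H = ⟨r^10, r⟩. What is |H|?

|⟨r^10⟩| = 13 and |⟨r⟩| = 13, so |H| is a multiple of lcm(13, 13) = 13 and divides |G| = 26.
Closing under the operation: H = {e, r, r^2, r^3, r^4, r^5, r^6, r^7, r^8, r^9, r^10, r^11, r^12}, so |H| = 13.

13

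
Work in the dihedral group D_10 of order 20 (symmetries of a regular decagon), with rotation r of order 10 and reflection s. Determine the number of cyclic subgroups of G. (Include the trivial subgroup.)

14

Group the elements of G by the cyclic subgroup they generate; each cyclic subgroup of order d accounts for φ(d) elements.
Cyclic subgroups by order — order 1: 1; order 2: 11; order 5: 1; order 10: 1.
Total: 14.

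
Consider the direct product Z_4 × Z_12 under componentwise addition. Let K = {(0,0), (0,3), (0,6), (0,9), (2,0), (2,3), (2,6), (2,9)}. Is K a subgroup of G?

Yes

|K| = 8 divides |G| = 48, consistent with Lagrange.
K contains the identity, every element's inverse is in K, and K is closed under +: it is a subgroup.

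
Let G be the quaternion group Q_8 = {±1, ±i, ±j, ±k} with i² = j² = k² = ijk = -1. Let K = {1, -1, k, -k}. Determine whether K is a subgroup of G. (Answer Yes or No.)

Yes

|K| = 4 divides |G| = 8, consistent with Lagrange.
K contains the identity, every element's inverse is in K, and K is closed under ·: it is a subgroup.
In fact K = ⟨-k⟩.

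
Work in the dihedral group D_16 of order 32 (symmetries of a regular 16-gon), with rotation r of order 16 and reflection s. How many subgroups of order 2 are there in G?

17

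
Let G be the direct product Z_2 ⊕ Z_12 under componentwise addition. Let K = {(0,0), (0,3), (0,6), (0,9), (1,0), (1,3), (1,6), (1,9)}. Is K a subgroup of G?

|K| = 8 divides |G| = 24, consistent with Lagrange.
K contains the identity, every element's inverse is in K, and K is closed under +: it is a subgroup.

Yes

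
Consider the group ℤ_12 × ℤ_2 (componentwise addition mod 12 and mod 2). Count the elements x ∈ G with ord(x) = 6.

6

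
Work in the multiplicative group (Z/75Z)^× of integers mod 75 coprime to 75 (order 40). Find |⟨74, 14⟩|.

10

|⟨74⟩| = 2 and |⟨14⟩| = 10, so |H| is a multiple of lcm(2, 10) = 10 and divides |G| = 40.
Closing under the operation: H = {1, 14, 16, 29, 31, 44, 46, 59, 61, 74}, so |H| = 10.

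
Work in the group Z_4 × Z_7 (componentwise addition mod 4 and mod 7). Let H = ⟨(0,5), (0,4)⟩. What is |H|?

7

|⟨(0,5)⟩| = 7 and |⟨(0,4)⟩| = 7, so |H| is a multiple of lcm(7, 7) = 7 and divides |G| = 28.
Closing under the operation: H = {(0,0), (0,1), (0,2), (0,3), (0,4), (0,5), (0,6)}, so |H| = 7.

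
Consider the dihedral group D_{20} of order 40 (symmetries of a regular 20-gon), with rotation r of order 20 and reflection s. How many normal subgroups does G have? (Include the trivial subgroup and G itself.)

9

G has 48 subgroups. Checking conjugation-invariance by order — order 1: 1/1 normal; order 2: 1/21 normal; order 4: 1/11 normal; order 5: 1/1 normal; order 8: 0/5 normal; order 10: 1/5 normal; order 20: 3/3 normal; order 40: 1/1 normal.
Total normal subgroups: 9.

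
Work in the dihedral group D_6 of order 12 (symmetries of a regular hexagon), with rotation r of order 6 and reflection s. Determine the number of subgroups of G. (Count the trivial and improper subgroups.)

16

|G| = 12, so by Lagrange every subgroup order divides 12. Divisors: 1, 2, 3, 4, 6, 12.
Subgroups by order — order 1: 1; order 2: 7; order 3: 1; order 4: 3; order 6: 3; order 12: 1.
Total: 1 + 7 + 1 + 3 + 3 + 1 = 16.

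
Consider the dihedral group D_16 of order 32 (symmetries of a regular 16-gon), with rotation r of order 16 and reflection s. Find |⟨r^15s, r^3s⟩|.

|⟨r^15s⟩| = 2 and |⟨r^3s⟩| = 2, so |H| is a multiple of lcm(2, 2) = 2 and divides |G| = 32.
Closing under the operation: H = {e, r^4, r^8, r^12, r^3s, r^7s, r^11s, r^15s}, so |H| = 8.

8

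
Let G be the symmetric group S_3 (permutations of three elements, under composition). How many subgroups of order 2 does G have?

3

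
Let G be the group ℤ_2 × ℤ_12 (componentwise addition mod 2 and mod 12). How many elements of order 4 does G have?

An element (a,b) has order lcm(ord(a), ord(b)); count pairs with lcm equal to 4.
Enumerating gives 4 such elements.

4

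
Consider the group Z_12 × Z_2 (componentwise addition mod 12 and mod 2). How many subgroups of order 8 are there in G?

|G| = 24 and 8 | 24, so subgroups of order 8 are possible by Lagrange.
The subgroups of order 8 are: {(0,0), (0,1), (3,0), (3,1), (6,0), (6,1), (9,0), (9,1)}.
So G has 1 subgroup of order 8.

1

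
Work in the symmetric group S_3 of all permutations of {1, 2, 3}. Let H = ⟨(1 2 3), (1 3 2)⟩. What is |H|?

|⟨(1 2 3)⟩| = 3 and |⟨(1 3 2)⟩| = 3, so |H| is a multiple of lcm(3, 3) = 3 and divides |G| = 6.
Closing under the operation: H = {e, (1 2 3), (1 3 2)}, so |H| = 3.

3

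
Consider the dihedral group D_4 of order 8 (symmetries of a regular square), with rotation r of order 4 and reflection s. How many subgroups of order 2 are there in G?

5

|G| = 8 and 2 | 8, so subgroups of order 2 are possible by Lagrange.
The subgroups of order 2 are: {e, r^2}; {e, r^2s}; {e, r^3s}; {e, rs}; … (5 in all).
So G has 5 subgroups of order 2.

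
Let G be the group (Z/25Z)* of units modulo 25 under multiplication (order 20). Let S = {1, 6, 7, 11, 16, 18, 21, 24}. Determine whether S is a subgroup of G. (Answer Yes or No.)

No

|S| = 8 does not divide |G| = 20, so by Lagrange S is not a subgroup.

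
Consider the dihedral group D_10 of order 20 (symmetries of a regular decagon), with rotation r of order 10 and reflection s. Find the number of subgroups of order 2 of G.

11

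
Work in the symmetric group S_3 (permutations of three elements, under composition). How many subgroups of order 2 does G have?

3

|G| = 6 and 2 | 6, so subgroups of order 2 are possible by Lagrange.
The subgroups of order 2 are: {e, (1 2)}; {e, (1 3)}; {e, (2 3)}.
So G has 3 subgroups of order 2.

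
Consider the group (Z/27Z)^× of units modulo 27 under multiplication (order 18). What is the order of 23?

18

Compute successive powers of 23 mod 27: 23, 16, 17, 13, 2, 19, 5, 7, …; 23^18 ≡ 1 (mod 27).
So |⟨23⟩| = 18.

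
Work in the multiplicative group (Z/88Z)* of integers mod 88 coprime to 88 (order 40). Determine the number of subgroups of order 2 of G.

|G| = 40 and 2 | 40, so subgroups of order 2 are possible by Lagrange.
The subgroups of order 2 are: {1, 21}; {1, 23}; {1, 43}; {1, 45}; … (7 in all).
So G has 7 subgroups of order 2.

7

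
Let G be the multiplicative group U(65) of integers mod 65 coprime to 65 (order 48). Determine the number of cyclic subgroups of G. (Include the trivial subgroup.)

20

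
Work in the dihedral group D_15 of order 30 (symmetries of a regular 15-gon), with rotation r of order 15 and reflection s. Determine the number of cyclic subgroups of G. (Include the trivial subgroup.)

Each element a generates a cyclic subgroup ⟨a⟩; distinct elements may generate the same one (a cyclic group of order d has φ(d) generators).
Cyclic subgroups by order — order 1: 1; order 2: 15; order 3: 1; order 5: 1; order 15: 1.
Total: 19.

19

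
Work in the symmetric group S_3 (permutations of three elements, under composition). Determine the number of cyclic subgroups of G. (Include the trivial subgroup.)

5

A cyclic subgroup of order d is generated by each of its φ(d) elements of order d, so the cyclic subgroups of order d number (#elements of order d)/φ(d).
Cyclic subgroups by order — order 1: 1; order 2: 3; order 3: 1.
Total: 5.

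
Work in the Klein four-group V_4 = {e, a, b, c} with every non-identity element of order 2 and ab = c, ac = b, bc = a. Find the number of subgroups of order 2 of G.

|G| = 4 and 2 | 4, so subgroups of order 2 are possible by Lagrange.
The subgroups of order 2 are: {e, a}; {e, b}; {e, c}.
So G has 3 subgroups of order 2.

3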